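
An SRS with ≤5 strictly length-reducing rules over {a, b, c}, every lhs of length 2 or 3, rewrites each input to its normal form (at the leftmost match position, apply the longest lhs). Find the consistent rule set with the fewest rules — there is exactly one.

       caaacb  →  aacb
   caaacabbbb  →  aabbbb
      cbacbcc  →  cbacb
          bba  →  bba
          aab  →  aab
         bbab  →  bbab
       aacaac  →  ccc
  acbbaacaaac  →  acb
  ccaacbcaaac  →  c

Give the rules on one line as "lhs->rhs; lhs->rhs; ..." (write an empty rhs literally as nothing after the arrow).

  | caaacb => aacb
  | caaacabbbb => aacabbbb => aabbbb
  | cbacbcc => cbacbc => cbacb
  | bba

aaa->cc; bc->b; bca->c; ca->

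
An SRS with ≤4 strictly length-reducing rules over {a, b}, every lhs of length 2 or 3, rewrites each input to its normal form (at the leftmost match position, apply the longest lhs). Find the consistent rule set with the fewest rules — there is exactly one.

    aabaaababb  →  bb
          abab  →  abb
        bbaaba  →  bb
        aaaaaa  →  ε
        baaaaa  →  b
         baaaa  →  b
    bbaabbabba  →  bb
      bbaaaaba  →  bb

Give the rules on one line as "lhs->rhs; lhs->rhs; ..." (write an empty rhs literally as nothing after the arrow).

aa->; ba->b; bbb->bb

  | aabaaababb => baaababb => baababb => bababb => bbabb => bbbb => bbb => bb
  | abab => abb
  | bbaaba => bbaba => bbba => bba => bb
  | aaaaaa => aaaa => aa => ε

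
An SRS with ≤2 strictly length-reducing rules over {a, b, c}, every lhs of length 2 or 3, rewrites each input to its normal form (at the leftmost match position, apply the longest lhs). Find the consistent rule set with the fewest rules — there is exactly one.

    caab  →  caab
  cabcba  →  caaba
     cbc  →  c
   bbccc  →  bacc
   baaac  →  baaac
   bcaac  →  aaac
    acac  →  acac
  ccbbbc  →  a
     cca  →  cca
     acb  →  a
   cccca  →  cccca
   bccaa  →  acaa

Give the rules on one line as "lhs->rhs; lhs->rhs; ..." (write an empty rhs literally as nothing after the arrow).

  | caab
  | cabcba => caaba
  | cbc => c
  | bbccc => bacc

bc->a; cb->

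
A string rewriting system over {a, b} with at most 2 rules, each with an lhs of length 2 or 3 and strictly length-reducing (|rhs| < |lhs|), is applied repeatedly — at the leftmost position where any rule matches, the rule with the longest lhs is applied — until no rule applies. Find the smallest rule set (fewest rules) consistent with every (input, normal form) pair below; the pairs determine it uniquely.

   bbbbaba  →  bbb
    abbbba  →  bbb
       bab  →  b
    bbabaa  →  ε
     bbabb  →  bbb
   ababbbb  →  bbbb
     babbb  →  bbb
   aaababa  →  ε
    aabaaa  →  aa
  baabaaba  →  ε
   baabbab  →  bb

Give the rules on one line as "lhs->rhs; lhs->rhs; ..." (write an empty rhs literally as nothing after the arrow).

  | bbbbaba => bbbba => bbb
  | abbbba => bbbba => bbb
  | bab => b
  | bbabaa => bbaa => ba => ε

ab->b; ba->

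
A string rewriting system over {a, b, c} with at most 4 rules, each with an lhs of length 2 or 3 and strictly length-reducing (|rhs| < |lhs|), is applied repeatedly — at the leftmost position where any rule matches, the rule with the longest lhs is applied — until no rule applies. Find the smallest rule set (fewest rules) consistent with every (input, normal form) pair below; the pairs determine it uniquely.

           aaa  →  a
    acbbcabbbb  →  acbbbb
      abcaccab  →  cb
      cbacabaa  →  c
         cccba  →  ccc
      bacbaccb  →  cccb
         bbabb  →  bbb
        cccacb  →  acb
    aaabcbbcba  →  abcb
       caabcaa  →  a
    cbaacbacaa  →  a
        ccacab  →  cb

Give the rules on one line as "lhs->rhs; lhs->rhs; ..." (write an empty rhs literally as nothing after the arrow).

  | aaa => ca => a
  | acbbcabbbb => acbabbbb => acbbbb
  | abcaccab => abaccab => accab => acab => aab => cb
  | cbacabaa => ccabaa => cabaa => abaa => aa => c

aa->c; ba->; bbc->b; ca->a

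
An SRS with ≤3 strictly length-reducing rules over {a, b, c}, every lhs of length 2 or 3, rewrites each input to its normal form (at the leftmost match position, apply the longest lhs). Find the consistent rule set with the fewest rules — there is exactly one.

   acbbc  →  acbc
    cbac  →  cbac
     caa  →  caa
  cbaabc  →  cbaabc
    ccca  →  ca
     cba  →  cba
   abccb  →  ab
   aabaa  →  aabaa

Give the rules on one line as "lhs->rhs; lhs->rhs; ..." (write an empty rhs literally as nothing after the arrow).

bb->b; cc->

  | acbbc => acbc
  | cbac
  | caa
  | cbaabc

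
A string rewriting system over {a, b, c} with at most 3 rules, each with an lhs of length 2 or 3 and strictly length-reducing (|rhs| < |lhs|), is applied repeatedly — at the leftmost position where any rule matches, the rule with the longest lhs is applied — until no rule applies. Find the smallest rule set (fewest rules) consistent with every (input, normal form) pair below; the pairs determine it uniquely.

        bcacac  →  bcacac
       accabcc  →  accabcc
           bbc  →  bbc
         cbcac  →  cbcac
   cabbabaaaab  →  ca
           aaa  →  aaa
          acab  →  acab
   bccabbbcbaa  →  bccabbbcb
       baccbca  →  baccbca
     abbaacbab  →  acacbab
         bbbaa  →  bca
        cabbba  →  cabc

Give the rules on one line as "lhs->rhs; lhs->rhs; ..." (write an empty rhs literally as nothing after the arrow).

  | bcacac
  | accabcc
  | bbc
  | cbcac

baa->b; bba->c; cbb->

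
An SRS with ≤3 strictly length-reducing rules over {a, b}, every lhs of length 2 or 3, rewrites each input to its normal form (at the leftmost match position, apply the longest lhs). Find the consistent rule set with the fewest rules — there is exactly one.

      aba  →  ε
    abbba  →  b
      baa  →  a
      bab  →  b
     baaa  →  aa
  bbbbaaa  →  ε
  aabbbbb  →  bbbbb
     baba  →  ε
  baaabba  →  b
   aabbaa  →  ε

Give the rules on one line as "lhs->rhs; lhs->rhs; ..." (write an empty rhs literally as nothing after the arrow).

ab->b; ba->; bba->ab

  | aba => ba => ε
  | abbba => bbba => bab => b
  | baa => a
  | bab => b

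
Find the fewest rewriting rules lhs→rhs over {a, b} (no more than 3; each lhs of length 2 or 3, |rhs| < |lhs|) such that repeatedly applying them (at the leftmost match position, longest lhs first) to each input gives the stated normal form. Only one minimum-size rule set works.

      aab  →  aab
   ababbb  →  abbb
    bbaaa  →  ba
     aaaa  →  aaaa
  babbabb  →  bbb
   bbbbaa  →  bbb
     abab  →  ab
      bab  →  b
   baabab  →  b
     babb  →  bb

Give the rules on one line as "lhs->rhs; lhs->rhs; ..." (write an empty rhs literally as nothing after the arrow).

baa->; bab->b

  | aab
  | ababbb => abbb
  | bbaaa => ba
  | aaaa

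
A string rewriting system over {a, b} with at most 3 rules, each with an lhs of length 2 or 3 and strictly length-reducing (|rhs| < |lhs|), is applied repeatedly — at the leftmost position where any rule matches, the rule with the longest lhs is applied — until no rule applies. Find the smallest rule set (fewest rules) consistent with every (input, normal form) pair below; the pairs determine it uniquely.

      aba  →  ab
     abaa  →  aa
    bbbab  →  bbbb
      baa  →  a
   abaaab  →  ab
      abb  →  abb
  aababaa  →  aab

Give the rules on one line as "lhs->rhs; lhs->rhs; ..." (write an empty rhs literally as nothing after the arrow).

  | aba => ab
  | abaa => aa
  | bbbab => bbbb
  | baa => a

aaa->a; ba->b; baa->a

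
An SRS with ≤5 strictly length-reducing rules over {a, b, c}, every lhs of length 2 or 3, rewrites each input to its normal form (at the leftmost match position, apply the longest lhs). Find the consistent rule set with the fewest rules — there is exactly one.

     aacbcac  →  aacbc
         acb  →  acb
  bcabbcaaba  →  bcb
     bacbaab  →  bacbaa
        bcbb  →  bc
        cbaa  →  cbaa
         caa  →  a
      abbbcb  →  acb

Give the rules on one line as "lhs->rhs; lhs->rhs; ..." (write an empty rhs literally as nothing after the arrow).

  | aacbcac => aacbc
  | acb
  | bcabbcaaba => bbbcaaba => bcaaba => baba => bcb
  | bacbaab => bacbaa

ab->a; aba->cb; bb->; ca->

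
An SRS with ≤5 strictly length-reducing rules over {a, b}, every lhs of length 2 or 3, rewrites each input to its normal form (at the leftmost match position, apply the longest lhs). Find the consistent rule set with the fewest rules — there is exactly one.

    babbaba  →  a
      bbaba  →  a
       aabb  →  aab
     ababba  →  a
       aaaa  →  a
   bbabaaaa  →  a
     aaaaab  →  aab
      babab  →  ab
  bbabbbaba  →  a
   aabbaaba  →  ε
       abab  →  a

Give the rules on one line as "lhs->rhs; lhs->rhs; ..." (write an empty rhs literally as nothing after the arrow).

aaa->; ba->; bab->; bb->b

  | babbaba => baba => a
  | bbaba => baba => a
  | aabb => aab
  | ababba => aba => a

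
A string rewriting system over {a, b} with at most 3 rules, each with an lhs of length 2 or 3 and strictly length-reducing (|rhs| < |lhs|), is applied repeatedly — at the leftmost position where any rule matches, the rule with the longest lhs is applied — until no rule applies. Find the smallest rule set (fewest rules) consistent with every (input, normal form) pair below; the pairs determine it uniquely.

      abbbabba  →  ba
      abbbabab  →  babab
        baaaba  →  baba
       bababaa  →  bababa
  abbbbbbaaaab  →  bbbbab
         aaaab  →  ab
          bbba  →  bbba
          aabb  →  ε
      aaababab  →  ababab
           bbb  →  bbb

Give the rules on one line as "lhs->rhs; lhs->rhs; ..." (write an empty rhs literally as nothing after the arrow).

aa->a; abb->

  | abbbabba => babba => ba
  | abbbabab => babab
  | baaaba => baaba => baba
  | bababaa => bababa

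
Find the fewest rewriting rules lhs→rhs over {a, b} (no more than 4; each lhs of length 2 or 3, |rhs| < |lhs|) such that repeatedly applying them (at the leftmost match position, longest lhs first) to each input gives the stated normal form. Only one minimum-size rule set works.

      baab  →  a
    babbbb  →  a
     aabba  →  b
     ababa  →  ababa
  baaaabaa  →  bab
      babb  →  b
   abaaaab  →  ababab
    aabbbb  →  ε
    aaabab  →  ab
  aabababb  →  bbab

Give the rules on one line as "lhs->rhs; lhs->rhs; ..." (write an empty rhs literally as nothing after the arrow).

aa->b; aaa->ab; abb->; bbb->a

  | baab => bbb => a
  | babbbb => bbb => a
  | aabba => bbba => aa => b
  | ababa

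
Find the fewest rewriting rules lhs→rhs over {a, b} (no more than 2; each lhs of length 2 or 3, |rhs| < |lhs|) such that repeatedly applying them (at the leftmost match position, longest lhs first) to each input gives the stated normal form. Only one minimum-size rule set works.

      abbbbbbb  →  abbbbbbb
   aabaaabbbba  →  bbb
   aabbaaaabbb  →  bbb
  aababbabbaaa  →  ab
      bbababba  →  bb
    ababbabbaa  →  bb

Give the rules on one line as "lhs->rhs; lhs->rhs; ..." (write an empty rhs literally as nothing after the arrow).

  | abbbbbbb
  | aabaaabbbba => abaabbbba => babbbba => bbbba => bbb
  | aabbaaaabbb => aabaaabbb => abaabbb => babbb => bbb
  | aababbabbaaa => abbbabbaaa => abbbbaaa => abbbaa => abba => ab

aba->b; ba->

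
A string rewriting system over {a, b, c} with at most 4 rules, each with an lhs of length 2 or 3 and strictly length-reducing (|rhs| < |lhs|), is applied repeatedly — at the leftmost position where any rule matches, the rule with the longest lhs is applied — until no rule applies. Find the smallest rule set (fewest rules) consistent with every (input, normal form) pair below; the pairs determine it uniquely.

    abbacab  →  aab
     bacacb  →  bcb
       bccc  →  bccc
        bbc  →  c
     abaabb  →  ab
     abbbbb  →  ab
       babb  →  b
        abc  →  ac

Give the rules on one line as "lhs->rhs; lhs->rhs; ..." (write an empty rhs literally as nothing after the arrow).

  | abbacab => aacab => aab
  | bacacb => bcacb => bcb
  | bccc
  | bbc => c

abc->ac; ba->b; bb->; ca->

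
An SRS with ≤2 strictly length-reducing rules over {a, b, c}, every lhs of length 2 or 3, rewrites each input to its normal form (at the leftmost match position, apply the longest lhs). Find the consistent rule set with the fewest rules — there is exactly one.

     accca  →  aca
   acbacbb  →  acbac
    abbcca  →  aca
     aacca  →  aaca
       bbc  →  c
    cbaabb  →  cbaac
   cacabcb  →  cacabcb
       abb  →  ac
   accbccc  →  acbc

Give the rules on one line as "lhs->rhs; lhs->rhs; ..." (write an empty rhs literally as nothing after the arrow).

bb->c; cc->c

  | accca => acca => aca
  | acbacbb => acbacc => acbac
  | abbcca => accca => acca => aca
  | aacca => aaca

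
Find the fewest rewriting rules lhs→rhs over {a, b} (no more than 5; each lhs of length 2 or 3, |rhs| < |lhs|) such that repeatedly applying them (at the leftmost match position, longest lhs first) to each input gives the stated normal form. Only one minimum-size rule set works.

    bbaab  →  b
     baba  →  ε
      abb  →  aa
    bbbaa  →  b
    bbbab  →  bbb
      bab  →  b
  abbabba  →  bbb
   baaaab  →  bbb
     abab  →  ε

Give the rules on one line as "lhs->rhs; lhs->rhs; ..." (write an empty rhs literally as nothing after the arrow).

aaa->bb; ab->; abb->aa; ba->

  | bbaab => bab => b
  | baba => ba => ε
  | abb => aa
  | bbbaa => bba => b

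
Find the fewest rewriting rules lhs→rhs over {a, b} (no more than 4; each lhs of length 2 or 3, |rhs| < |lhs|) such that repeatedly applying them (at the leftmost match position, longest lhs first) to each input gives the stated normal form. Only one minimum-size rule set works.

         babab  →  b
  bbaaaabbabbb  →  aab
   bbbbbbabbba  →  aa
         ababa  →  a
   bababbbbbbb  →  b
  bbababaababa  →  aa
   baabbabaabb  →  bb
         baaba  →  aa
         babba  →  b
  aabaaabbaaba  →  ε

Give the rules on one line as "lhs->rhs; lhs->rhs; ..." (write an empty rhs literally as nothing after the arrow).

aaa->b; ba->; baa->aa; bbb->aa

  | babab => bab => b
  | bbaaaabbabbb => baaaabbabbb => aaaabbabbb => babbabbb => bbabbb => bbbb => aab
  | bbbbbbabbba => aabbbabbba => aaaaabbba => baabbba => aabbba => aaaaa => baa => aa
  | ababa => aba => a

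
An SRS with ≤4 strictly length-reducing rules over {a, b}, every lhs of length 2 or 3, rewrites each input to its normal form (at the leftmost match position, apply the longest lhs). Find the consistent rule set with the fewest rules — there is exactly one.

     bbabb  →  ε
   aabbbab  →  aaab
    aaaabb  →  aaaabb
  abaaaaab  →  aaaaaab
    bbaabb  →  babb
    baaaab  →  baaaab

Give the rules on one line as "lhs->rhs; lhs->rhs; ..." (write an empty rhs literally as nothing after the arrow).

aba->aa; bba->b; bbb->

  | bbabb => bbb => ε
  | aabbbab => aaab
  | aaaabb
  | abaaaaab => aaaaaab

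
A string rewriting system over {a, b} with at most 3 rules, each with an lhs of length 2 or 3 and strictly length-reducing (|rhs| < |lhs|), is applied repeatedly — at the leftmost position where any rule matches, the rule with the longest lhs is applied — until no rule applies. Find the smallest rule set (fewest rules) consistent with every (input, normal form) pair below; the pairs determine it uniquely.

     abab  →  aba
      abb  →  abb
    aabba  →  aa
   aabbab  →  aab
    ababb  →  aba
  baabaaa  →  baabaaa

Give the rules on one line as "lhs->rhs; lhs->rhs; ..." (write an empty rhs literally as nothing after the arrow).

  | abab => aba
  | abb
  | aabba => aa
  | aabbab => aab

bab->ba; bba->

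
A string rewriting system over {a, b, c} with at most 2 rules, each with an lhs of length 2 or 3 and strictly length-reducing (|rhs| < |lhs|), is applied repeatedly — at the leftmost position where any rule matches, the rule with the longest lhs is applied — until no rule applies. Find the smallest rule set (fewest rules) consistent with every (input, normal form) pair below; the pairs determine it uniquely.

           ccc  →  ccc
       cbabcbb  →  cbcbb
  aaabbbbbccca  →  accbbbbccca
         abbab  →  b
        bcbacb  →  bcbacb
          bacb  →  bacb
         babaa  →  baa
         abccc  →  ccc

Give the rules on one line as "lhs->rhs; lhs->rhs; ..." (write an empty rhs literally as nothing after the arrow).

  | ccc
  | cbabcbb => cbcbb
  | aaabbbbbccca => accbbbbccca
  | abbab => bab => b

aab->cc; ab->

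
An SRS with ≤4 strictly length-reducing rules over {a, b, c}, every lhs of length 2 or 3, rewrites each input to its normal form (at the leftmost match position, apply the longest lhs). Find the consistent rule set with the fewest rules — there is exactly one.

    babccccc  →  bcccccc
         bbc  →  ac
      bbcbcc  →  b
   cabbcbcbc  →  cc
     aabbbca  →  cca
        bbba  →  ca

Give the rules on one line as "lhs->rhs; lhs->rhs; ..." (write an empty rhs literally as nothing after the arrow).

  | babccccc => bcccccc
  | bbc => ac
  | bbcbcc => acbcc => acc => b
  | cabbcbcbc => ccbcbcbc => ccbcbc => ccbc => cc

ab->c; acc->b; bb->a; cb->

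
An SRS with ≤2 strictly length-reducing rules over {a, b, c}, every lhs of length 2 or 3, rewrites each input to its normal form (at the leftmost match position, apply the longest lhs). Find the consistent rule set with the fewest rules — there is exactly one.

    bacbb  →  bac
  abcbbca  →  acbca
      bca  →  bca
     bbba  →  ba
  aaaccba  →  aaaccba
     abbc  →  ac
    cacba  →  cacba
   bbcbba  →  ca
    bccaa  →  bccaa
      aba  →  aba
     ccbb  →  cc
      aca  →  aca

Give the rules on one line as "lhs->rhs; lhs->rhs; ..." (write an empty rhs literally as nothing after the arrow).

  | bacbb => bac
  | abcbbca => acbca
  | bca
  | bbba => ba

bb->; bcb->c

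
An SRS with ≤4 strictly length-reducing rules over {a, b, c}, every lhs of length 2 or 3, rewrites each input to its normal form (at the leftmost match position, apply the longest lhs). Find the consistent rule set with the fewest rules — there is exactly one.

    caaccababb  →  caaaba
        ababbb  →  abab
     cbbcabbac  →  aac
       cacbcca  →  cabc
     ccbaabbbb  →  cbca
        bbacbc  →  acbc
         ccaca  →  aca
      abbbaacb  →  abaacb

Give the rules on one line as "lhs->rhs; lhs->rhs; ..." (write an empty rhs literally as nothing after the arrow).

bb->; cba->bc; cca->a

  | caaccababb => caaababb => caaaba
  | ababbb => abab
  | cbbcabbac => ccabbac => abbac => aac
  | cacbcca => cacba => cabc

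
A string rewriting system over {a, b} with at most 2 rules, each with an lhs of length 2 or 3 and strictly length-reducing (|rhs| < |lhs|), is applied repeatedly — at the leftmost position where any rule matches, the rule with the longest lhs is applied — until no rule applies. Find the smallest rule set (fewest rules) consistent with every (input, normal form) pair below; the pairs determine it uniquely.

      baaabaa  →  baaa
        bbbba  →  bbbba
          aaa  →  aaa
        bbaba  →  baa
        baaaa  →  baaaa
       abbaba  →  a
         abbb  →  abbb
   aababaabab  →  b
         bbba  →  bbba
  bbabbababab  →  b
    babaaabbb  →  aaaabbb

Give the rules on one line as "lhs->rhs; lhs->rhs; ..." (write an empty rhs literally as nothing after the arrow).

  | baaabaa => baaa
  | bbbba
  | aaa
  | bbaba => baa

aba->; bab->a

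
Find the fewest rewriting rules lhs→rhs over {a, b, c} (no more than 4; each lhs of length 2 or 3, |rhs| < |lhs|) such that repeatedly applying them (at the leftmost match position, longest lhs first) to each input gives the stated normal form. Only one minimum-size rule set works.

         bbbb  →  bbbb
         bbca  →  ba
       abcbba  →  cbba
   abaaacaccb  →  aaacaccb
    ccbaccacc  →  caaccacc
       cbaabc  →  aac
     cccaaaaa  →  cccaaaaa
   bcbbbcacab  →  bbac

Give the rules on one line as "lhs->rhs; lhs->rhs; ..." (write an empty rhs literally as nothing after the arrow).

  | bbbb
  | bbca => ba
  | abcbba => cbba
  | abaaacaccb => aaacaccb

ab->; bc->; cba->aa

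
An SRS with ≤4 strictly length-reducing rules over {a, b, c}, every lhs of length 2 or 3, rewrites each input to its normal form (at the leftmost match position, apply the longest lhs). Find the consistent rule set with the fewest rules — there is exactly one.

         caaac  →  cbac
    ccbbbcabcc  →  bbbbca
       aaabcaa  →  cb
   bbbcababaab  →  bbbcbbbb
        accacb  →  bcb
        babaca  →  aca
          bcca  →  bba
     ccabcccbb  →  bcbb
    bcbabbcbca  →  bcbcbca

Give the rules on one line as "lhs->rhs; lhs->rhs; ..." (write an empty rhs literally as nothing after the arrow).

aa->b; ab->a; bab->; cc->b

  | caaac => cbac
  | ccbbbcabcc => bbbbcabcc => bbbbcacc => bbbbcab => bbbbca
  | aaabcaa => babcaa => caa => cb
  | bbbcababaab => bbbcaabaab => bbbcbbaab => bbbcbbbb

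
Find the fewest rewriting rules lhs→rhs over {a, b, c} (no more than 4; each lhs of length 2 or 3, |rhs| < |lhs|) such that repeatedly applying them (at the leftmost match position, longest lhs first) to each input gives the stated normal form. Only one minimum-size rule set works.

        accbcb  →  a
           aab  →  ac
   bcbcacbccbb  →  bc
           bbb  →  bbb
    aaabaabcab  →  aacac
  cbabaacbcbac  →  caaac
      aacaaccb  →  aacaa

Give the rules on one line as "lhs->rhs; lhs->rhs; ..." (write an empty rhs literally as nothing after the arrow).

ab->c; cb->; cc->c

  | accbcb => acbcb => acb => a
  | aab => ac
  | bcbcacbccbb => bcacbccbb => bcaccbb => bcacbb => bcab => bcc => bc
  | bbb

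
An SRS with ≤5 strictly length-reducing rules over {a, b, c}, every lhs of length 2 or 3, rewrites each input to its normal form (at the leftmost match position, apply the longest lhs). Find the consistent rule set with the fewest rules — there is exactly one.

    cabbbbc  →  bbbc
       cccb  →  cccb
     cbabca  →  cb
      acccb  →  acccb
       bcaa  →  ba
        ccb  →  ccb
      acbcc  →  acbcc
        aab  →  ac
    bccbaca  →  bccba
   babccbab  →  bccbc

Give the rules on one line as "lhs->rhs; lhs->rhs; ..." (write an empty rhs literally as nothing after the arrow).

  | cabbbbc => bbbc
  | cccb
  | cbabca => cbca => cb
  | acccb

ab->c; abc->c; ca->; cab->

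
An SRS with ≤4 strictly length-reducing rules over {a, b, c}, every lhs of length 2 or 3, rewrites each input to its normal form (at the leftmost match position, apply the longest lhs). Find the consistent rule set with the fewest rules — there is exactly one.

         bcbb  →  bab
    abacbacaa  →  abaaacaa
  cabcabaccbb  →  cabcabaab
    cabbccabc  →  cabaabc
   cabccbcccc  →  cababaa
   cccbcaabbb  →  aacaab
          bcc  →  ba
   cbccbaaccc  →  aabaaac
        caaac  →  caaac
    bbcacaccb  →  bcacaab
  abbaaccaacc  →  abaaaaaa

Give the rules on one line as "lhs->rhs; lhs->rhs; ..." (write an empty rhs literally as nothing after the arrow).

  | bcbb => bab
  | abacbacaa => abaaacaa
  | cabcabaccbb => cabcabaabb => cabcabaab
  | cabbccabc => cabccabc => cabaabc

bb->b; cb->a; cc->a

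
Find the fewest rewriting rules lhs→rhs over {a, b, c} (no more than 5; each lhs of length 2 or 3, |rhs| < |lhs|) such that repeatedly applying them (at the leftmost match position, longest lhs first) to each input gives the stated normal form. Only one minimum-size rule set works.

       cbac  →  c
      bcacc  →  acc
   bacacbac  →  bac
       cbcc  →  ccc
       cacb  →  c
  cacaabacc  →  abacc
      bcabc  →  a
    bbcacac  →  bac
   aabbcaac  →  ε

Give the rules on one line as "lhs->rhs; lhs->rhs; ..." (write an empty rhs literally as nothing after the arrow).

aa->; bc->; ca->; cb->c

  | cbac => cac => c
  | bcacc => acc
  | bacacbac => bacbac => bacac => bac
  | cbcc => ccc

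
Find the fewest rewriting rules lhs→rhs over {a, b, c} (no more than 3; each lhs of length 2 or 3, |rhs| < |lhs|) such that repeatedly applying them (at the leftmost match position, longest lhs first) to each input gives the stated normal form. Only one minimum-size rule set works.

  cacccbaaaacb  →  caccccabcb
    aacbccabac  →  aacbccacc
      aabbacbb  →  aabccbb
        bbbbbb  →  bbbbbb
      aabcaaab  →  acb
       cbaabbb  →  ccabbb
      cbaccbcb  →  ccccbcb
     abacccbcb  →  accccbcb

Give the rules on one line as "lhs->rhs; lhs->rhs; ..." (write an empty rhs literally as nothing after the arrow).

  | cacccbaaaacb => caccccaaacb => caccccabcb
  | aacbccabac => aacbccacc
  | aabbacbb => aabccbb
  | bbbbbb

aaa->ab; ba->c; bca->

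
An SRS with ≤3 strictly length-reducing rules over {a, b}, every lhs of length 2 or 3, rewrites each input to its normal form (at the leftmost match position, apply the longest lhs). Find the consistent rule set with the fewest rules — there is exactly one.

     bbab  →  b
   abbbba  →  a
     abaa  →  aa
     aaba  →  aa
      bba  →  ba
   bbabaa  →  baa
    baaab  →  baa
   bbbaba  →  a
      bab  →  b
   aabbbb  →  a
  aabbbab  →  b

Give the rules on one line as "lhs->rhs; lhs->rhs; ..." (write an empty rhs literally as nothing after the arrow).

ab->; bb->a; bba->ba

  | bbab => bab => b
  | abbbba => bbba => aba => a
  | abaa => aa
  | aaba => aa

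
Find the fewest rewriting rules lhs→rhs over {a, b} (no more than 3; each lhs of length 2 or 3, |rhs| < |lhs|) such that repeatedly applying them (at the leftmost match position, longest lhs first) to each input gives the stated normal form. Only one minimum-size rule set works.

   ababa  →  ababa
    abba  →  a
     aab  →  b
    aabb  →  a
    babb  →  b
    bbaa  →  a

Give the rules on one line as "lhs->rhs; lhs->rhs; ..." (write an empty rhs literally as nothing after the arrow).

  | ababa
  | abba => aaa => a
  | aab => b
  | aabb => bb => a

aa->; bb->a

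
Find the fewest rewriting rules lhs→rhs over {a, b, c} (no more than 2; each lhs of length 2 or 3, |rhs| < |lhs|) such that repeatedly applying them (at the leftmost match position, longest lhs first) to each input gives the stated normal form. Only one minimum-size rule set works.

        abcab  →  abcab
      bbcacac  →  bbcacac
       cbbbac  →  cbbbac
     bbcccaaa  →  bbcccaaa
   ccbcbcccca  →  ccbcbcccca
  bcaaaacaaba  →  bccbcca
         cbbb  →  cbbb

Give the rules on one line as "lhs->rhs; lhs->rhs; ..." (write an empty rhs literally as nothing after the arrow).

  | abcab
  | bbcacac
  | cbbbac
  | bbcccaaa

aab->bc; aac->ca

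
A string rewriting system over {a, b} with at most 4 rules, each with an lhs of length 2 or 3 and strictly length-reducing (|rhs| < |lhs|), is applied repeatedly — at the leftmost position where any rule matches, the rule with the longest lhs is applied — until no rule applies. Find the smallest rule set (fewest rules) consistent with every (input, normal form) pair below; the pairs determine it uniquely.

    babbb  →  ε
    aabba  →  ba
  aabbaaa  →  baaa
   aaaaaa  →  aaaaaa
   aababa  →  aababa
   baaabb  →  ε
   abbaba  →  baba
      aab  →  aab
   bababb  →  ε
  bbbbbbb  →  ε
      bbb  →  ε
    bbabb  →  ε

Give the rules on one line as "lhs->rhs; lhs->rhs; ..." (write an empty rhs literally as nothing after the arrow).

  | babbb => bbbb => bbb => bb => ε
  | aabba => abba => bba => ba
  | aabbaaa => abbaaa => bbaaa => baaa
  | aaaaaa

abb->bb; bb->; bba->ba; bbb->bb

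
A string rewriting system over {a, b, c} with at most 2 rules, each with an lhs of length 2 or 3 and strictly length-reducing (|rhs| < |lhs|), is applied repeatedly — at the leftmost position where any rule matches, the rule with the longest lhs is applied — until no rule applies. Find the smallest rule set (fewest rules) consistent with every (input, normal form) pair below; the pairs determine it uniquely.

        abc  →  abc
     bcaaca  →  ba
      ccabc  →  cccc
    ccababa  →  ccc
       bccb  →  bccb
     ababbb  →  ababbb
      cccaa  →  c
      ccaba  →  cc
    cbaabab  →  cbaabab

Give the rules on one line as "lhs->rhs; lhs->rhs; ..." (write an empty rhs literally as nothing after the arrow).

ca->; cab->cc

  | abc
  | bcaaca => baca => ba
  | ccabc => cccc
  | ccababa => cccaba => cccca => ccc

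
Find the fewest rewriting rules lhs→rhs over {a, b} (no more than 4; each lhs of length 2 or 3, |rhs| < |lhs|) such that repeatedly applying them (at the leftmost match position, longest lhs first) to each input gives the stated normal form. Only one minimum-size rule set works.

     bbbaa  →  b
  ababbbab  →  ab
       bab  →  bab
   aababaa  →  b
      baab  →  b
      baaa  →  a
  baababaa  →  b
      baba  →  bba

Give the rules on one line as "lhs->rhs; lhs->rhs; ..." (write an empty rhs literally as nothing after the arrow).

  | bbbaa => aaa => b
  | ababbbab => babbbab => baaab => ab
  | bab
  | aababaa => ababaa => babaa => bbaa => b

aaa->b; aba->ba; baa->; bbb->a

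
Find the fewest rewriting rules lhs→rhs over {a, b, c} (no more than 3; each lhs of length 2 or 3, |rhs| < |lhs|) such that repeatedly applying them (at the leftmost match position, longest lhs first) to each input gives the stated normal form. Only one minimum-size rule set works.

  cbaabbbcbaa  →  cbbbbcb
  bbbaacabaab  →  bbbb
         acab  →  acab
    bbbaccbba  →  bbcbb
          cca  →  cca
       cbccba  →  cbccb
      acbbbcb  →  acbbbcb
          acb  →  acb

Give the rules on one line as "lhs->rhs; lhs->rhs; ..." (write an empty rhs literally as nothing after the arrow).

  | cbaabbbcbaa => cbabbbcbaa => cbbbbcbaa => cbbbbcba => cbbbbcb
  | bbbaacabaab => bbbacabaab => bbabaab => bbbaab => bbbab => bbbb
  | acab
  | bbbaccbba => bbcbba => bbcbb

ba->b; bac->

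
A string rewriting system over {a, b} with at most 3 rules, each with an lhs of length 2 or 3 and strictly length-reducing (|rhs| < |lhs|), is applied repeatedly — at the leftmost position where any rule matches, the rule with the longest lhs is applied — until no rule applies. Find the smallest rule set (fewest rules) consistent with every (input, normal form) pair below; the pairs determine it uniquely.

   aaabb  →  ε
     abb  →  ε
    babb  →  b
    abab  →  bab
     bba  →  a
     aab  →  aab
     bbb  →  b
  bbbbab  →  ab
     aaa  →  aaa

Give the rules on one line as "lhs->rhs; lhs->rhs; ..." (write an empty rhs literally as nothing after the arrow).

  | aaabb => aabb => abb => bb => ε
  | abb => bb => ε
  | babb => bbb => b
  | abab => bab

aba->ba; abb->bb; bb->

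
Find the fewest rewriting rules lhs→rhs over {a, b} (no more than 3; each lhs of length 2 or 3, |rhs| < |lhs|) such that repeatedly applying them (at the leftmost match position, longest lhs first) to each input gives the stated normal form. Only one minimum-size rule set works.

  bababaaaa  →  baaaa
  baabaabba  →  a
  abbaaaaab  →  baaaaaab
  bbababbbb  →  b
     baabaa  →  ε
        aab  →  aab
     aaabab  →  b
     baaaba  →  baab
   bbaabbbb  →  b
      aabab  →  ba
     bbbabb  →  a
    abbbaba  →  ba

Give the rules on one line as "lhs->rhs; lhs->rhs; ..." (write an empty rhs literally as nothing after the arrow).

aba->b; abb->ba; bb->

  | bababaaaa => bbbaaaa => baaaa
  | baabaabba => bababba => bbbba => bba => a
  | abbaaaaab => baaaaaab
  | bbababbbb => ababbbb => bbbbb => bbb => b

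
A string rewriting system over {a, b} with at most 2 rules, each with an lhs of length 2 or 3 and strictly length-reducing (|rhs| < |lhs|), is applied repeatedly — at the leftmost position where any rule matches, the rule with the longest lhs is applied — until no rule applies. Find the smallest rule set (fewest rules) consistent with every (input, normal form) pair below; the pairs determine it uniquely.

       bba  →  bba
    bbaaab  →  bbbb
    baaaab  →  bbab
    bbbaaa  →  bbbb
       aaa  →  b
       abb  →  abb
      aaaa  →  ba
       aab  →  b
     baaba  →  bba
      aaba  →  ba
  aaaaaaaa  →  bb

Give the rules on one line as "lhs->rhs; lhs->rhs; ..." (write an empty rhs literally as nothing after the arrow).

aa->; aaa->b

  | bba
  | bbaaab => bbbb
  | baaaab => bbab
  | bbbaaa => bbbb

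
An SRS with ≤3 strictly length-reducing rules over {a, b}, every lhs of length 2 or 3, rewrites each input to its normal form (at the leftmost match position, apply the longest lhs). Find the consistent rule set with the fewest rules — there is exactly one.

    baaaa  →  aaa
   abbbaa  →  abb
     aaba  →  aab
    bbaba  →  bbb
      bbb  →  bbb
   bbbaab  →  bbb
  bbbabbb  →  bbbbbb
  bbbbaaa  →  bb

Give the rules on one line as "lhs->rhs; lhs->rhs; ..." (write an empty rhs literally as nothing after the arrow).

  | baaaa => aaa
  | abbbaa => abba => abb
  | aaba => aab
  | bbaba => bbba => bbb

ba->b; baa->a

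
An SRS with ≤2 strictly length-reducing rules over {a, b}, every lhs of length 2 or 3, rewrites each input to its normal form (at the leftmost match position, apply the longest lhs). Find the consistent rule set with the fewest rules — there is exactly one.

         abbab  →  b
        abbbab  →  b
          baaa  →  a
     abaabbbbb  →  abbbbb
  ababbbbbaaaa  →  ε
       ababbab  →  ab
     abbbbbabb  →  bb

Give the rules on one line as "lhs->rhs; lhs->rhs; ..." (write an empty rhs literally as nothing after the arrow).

  | abbab => abab => aab => b
  | abbbab => abbab => abab => aab => b
  | baaa => aaa => a
  | abaabbbbb => aaabbbbb => abbbbb

aa->; ba->a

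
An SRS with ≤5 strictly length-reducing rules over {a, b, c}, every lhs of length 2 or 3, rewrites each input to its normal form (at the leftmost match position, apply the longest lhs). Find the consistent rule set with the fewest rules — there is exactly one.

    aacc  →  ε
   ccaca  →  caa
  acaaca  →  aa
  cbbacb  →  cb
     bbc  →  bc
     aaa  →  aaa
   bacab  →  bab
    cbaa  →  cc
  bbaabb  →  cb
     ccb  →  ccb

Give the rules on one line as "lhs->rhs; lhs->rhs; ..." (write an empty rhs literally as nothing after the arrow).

ac->; baa->c; bb->b; cac->a

  | aacc => ac => ε
  | ccaca => caa
  | acaaca => aaca => aa
  | cbbacb => cbacb => cbb => cb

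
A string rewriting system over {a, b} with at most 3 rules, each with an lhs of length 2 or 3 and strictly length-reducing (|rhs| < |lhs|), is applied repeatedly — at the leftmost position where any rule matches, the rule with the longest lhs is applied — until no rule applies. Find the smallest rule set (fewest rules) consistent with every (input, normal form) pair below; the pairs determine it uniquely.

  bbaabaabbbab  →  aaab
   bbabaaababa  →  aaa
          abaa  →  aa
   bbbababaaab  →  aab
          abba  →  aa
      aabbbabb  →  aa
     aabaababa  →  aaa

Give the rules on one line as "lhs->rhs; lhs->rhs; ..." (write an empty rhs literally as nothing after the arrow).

ba->; bb->

  | bbaabaabbbab => aabaabbbab => aaabbbab => aaabab => aaab
  | bbabaaababa => abaaababa => aaababa => aaaba => aaa
  | abaa => aa
  | bbbababaaab => bababaaab => babaaab => baaab => aab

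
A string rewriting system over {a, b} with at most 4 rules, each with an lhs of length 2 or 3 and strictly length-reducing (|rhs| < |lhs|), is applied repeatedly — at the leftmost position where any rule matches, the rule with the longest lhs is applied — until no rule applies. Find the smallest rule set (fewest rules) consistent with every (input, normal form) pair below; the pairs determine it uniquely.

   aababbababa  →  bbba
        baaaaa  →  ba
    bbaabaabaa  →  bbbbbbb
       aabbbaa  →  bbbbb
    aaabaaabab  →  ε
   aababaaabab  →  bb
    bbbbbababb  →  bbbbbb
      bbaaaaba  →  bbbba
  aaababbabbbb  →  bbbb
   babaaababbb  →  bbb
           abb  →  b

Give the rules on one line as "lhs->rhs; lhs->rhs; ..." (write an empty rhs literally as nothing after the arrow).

  | aababbababa => bbabbababa => bbbababa => bbbaba => bbba
  | baaaaa => baaa => ba
  | bbaabaabaa => bbbbaabaa => bbbbbbaa => bbbbbbb
  | aabbbaa => bbbbaa => bbbbb

aa->b; aaa->a; ab->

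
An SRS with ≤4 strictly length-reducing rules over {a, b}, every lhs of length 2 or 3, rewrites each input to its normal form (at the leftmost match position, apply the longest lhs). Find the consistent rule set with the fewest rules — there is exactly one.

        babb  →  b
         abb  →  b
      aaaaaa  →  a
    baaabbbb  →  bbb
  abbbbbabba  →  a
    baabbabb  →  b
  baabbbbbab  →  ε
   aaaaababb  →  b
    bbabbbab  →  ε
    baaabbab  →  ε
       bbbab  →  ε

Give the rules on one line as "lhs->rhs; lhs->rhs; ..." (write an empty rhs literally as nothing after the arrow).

aa->a; ab->; ba->a

  | babb => abb => b
  | abb => b
  | aaaaaa => aaaaa => aaaa => aaa => aa => a
  | baaabbbb => aaabbbb => aabbbb => abbbb => bbb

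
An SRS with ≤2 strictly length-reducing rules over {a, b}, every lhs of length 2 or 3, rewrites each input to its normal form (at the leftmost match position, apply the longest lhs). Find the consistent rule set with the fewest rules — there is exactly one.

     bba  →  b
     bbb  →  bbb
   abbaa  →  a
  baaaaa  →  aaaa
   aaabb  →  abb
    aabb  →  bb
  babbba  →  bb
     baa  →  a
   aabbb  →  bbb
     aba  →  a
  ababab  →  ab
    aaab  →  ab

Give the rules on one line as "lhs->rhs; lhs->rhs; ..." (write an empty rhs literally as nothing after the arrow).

aab->b; ba->

  | bba => b
  | bbb
  | abbaa => aba => a
  | baaaaa => aaaa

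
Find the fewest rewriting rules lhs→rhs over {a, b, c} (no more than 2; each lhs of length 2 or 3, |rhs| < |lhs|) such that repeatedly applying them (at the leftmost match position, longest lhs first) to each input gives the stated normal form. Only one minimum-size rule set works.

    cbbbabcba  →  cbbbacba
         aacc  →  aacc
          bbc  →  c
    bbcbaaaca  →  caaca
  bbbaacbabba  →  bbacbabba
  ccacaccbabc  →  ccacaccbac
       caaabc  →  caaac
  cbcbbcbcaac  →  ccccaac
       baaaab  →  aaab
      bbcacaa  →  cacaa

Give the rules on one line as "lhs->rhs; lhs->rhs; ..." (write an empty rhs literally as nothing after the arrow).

baa->a; bc->c

  | cbbbabcba => cbbbacba
  | aacc
  | bbc => bc => c
  | bbcbaaaca => bcbaaaca => cbaaaca => caaca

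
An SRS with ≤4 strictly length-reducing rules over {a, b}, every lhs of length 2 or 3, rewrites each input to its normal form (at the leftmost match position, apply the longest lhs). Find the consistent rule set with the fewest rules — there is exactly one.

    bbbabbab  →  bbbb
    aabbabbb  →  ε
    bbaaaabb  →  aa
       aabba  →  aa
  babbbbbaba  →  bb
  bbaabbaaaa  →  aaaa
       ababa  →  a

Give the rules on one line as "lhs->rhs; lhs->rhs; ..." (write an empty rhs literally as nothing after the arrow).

ab->; abb->; ba->a; bba->b

  | bbbabbab => bbbbab => bbbb
  | aabbabbb => aabbb => ab => ε
  | bbaaaabb => baaabb => aaabb => aa
  | aabba => aa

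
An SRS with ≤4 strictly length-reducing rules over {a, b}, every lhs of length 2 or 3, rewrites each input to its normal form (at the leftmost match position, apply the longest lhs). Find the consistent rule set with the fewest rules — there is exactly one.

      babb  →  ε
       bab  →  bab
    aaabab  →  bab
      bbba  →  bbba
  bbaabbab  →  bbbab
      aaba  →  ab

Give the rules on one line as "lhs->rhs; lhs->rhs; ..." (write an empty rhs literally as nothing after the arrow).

aaa->; aba->b; abb->aa; baa->

  | babb => baa => ε
  | bab
  | aaabab => bab
  | bbba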